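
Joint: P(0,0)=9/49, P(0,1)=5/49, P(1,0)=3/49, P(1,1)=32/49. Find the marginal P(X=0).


P(X=0) = P(0,0)+P(0,1) = 9/49 + 5/49 = 14/49 = 2/7

2/7


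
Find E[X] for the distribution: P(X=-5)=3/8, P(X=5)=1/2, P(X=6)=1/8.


E[X] = sum(x * P(x))
= -5*3/8 + 5*1/2 + 6*1/8
= 11/8

11/8


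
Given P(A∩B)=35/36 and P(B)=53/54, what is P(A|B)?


P(A|B) = P(A∩B)/P(B) = (105/108)/(106/108) = 105/106

105/106


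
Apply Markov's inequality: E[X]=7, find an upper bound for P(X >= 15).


Markov: P(X >= a) <= E[X]/a
P(X >= 15) <= 7/15

7/15


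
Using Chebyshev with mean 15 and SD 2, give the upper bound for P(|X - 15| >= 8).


k = 8/2 = 4
Chebyshev: P(|X-mu| >= k*sigma) <= 1/k^2 = 1/4^2 = 1/16

1/16


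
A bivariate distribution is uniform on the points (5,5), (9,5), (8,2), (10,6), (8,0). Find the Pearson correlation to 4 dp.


Cov(X,Y) = 0.4000, Var(X) = 2.8000, Var(Y) = 5.0400
rho = Cov/(sqrt(VarX)*sqrt(VarY)) = 0.1065

0.1065


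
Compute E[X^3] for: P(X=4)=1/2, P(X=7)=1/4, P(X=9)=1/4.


E[X^3] = sum(x^3 * P(x))
= 64*1/2 + 343*1/4 + 729*1/4
= 300

300


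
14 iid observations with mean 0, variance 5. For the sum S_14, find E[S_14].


E[S_n] = n*E[X_1] = 14*0 = 0

0


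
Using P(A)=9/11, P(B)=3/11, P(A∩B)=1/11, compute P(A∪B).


P(A∪B) = P(A) + P(B) - P(A∩B)
= 9/11 + 3/11 - 1/11 = 1

1


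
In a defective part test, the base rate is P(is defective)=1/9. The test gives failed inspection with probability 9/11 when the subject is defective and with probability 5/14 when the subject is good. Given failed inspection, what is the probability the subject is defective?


P(A) = P(A|B)P(B) + P(A|B')P(B') = 9/11*1/9 + 5/14*8/9 = 283/693
P(B|A) = P(A|B)P(B)/P(A) = (1/11)/(283/693) = 63/283

63/283


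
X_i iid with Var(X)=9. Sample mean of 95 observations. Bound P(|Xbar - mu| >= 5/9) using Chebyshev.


Var(Xbar) = Var(X)/n = 9/95
Chebyshev: P(|Xbar-mu| >= 5/9) <= Var(Xbar)/(5/9)^2 = (9/95)/(25/81) = 729/2375

729/2375


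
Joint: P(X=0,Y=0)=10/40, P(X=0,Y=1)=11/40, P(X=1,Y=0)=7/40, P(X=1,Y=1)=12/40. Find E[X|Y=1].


P(Y=1) = 23/40
E[X|Y=1] = (0*11 + 1*12)/23 = 12/23

12/23


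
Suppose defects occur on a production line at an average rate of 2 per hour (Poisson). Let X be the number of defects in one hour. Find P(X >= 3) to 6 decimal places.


P(X>=3) = 1 - P(X<=2) = 1 - (e^(-2)*2^0/0! + e^(-2)*2^1/1! + e^(-2)*2^2/2!)
≈ 1 - (0.1353352832 + 0.2706705665 + 0.2706705665)
= 1 - 0.6766764162 = 0.3233235838
≈ 0.323324

0.323324


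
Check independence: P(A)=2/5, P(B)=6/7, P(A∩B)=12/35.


P(A)*P(B) = 2/5*6/7 = 12/35
P(A∩B) = 12/35, which equals P(A)P(B), so independent

Yes, A and B are independent


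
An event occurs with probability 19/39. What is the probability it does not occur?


P(A') = 1 - P(A) = 1 - 19/39 = 20/39

20/39


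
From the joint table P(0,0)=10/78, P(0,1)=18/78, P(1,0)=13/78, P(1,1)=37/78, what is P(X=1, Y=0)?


Read from table: P(X=1, Y=0) = 13/78 = 1/6

1/6


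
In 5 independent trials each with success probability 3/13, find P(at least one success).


P(at least one) = 1 - P(none)
P(none) = (1 - 3/13)^5 = (10/13)^5 = 100000/371293
P(at least one) = 1 - 100000/371293 = 271293/371293

271293/371293


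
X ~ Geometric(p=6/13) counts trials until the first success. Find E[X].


For geometric (trials until first success), E[X] = 1/p = 1/(6/13) = 13/6

13/6


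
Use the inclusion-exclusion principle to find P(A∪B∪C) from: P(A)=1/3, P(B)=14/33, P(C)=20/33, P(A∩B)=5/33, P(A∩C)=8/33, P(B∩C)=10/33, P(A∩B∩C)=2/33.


P(A∪B∪C) = P(A)+P(B)+P(C) - P(AB)-P(AC)-P(BC) + P(ABC)
= 1/3+14/33+20/33 - 5/33-8/33-10/33 + 2/33
= 8/11

8/11


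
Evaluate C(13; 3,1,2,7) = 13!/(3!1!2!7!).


13! = 6227020800
Denominator: 3!=6 * 1!=1 * 2!=2 * 7!=5040
Coefficient = 6227020800 / 60480 = 102960

102960


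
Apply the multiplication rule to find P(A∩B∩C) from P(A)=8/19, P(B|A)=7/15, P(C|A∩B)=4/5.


P(A∩B∩C) = P(A) * P(B|A) * P(C|A∩B)
= 8/19 * 7/15 * 4/5
= 56/285 * 4/5 = 224/1425

224/1425


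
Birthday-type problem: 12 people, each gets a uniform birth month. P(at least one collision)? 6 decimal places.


P(all different) = prod((12-i)/12 for i=0..11) = 0.000054
P(at least one match) = 1 - 0.000054 = 0.999946

0.999946


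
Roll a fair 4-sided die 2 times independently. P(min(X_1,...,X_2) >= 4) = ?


P(min >= 4) = P(all X_i >= 4) = (P(X_1 >= 4))^2
= (1/4)^2 = 1/16

1/16


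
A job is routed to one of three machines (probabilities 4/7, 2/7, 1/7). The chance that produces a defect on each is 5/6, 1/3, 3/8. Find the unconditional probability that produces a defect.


P(A) = P(A|B1)P(B1) + P(A|B2)P(B2) + P(A|B3)P(B3)
= 5/6*4/7 + 1/3*2/7 + 3/8*1/7
= 10/21 + 2/21 + 3/56 = 5/8

5/8


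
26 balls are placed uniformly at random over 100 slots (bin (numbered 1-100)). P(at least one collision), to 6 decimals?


P(all different) = prod((100-i)/100 for i=0..25) = 0.028213
P(at least one match) = 1 - 0.028213 = 0.971787

0.971787


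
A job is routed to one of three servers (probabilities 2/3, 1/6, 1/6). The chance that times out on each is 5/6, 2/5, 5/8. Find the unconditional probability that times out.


P(A) = P(A|B1)P(B1) + P(A|B2)P(B2) + P(A|B3)P(B3)
= 5/6*2/3 + 2/5*1/6 + 5/8*1/6
= 5/9 + 1/15 + 5/48 = 523/720

523/720


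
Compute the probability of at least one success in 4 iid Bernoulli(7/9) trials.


P(at least one) = 1 - P(none)
P(none) = (1 - 7/9)^4 = (2/9)^4 = 16/6561
P(at least one) = 1 - 16/6561 = 6545/6561

6545/6561


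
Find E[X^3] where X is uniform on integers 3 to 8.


E[X^3] = (1/6) * sum(x^3 for x=3..8)
= 1287/6 = 429/2

429/2


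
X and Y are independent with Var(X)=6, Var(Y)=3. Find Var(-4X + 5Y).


Independence => Cov(X,Y)=0
Var(-4X + 5Y) = (-4)^2*Var(X) + 5^2*Var(Y)
= 16*6 + 25*3 = 171

171


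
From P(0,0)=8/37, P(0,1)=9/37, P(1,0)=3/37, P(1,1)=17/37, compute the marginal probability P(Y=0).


P(Y=0) = P(0,0)+P(1,0) = 8/37 + 3/37 = 11/37

11/37


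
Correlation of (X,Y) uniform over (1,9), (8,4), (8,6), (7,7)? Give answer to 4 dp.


Cov(X,Y) = -4.5000, Var(X) = 8.5000, Var(Y) = 3.2500
rho = Cov/(sqrt(VarX)*sqrt(VarY)) = -0.8562

-0.8562


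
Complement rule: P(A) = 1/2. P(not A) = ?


P(A') = 1 - P(A) = 1 - 1/2 = 1/2

1/2


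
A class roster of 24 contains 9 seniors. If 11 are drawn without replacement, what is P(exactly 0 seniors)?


P(X=0) = C(9,0)*C(15,11) / C(24,11)
= 1*1365 / 2496144
= 1365/2496144 = 65/118864

65/118864


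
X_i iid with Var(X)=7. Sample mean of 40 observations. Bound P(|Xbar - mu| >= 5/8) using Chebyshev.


Var(Xbar) = Var(X)/n = 7/40
Chebyshev: P(|Xbar-mu| >= 5/8) <= Var(Xbar)/(5/8)^2 = (7/40)/(25/64) = 56/125

56/125


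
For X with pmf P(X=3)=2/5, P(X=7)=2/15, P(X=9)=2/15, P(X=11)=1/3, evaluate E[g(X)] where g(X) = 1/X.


E[1/X] = sum(g(x)*P(x))
= 1/3*2/5 + 1/7*2/15 + 1/9*2/15 + 1/11*1/3
= 2053/10395

2053/10395


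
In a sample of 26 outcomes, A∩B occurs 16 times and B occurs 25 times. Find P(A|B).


P(A|B) = P(A∩B)/P(B) = (16/26)/(25/26) = 16/25

16/25


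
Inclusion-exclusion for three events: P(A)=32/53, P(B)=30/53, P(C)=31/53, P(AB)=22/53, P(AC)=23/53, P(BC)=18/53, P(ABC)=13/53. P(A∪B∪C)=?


P(A∪B∪C) = P(A)+P(B)+P(C) - P(AB)-P(AC)-P(BC) + P(ABC)
= 32/53+30/53+31/53 - 22/53-23/53-18/53 + 13/53
= 43/53

43/53


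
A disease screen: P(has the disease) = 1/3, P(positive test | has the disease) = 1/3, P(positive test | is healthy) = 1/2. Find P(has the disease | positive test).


P(A) = P(A|B)P(B) + P(A|B')P(B') = 1/3*1/3 + 1/2*2/3 = 4/9
P(B|A) = P(A|B)P(B)/P(A) = (1/9)/(4/9) = 1/4

1/4


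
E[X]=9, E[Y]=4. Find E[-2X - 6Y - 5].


E[-2X - 6Y - 5] = -2*E[X] - 6*E[Y] - 5
= (-2)*(9) + (-6)*(4) + (-5)
= -18 - 24 - 5 = -47

-47


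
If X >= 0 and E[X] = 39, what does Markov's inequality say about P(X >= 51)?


Markov: P(X >= a) <= E[X]/a
P(X >= 51) <= 39/51 = 13/17

13/17


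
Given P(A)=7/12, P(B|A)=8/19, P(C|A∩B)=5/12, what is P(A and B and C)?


P(A∩B∩C) = P(A) * P(B|A) * P(C|A∩B)
= 7/12 * 8/19 * 5/12
= 14/57 * 5/12 = 35/342

35/342


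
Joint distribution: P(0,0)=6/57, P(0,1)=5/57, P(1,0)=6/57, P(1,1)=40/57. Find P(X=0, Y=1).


Read from table: P(X=0, Y=1) = 5/57

5/57


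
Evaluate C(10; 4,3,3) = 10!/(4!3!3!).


10! = 3628800
Denominator: 4!=24 * 3!=6 * 3!=6
Coefficient = 3628800 / 864 = 4200

4200


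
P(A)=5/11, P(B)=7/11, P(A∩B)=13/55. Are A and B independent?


P(A)*P(B) = 5/11*7/11 = 35/121
P(A∩B) = 13/55 != 35/121, so not independent

No, A and B are not independent


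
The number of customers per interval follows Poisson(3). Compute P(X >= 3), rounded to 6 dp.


P(X>=3) = 1 - P(X<=2) = 1 - (e^(-3)*3^0/0! + e^(-3)*3^1/1! + e^(-3)*3^2/2!)
≈ 1 - (0.0497870684 + 0.1493612051 + 0.2240418077)
= 1 - 0.4231900812 = 0.5768099188
≈ 0.576810

0.576810


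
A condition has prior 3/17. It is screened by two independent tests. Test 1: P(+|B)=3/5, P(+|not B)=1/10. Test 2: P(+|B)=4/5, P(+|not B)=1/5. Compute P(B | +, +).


After test 1: P(+) = 3/5*3/17 + 1/10*14/17 = 16/85
P(B|+) = (9/85)/(16/85) = 9/16
After test 2 (use post1 as new prior): P(+) = 4/5*9/16 + 1/5*7/16 = 43/80
P(B|+,+) = (9/20)/(43/80) = 36/43

36/43


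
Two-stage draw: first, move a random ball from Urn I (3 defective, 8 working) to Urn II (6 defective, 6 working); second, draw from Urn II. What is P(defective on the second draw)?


P(transfer defective) = 3/11; P(transfer working) = 8/11
If defective transferred: Urn II has 7 defective of 13, so P(defective|defective moved) = 7/13
If working transferred: Urn II has 6 defective of 13, so P(defective|working moved) = 6/13
By total probability: P(defective) = 3/11*7/13 + 8/11*6/13 = 69/143

69/143


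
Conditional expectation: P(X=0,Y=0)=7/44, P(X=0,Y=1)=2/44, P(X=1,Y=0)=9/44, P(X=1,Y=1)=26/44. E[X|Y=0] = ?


P(Y=0) = 16/44
E[X|Y=0] = (0*7 + 1*9)/16 = 9/16

9/16


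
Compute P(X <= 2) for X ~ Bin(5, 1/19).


P(X<=2) = P(X=0) + P(X=1) + P(X=2)
= 1889568/2476099 + 524880/2476099 + 58320/2476099
= 2472768/2476099

2472768/2476099


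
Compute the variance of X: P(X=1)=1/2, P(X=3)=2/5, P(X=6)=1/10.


E[X] = 23/10, E[X^2] = 77/10
Var(X) = E[X^2] - (E[X])^2 = 77/10 - (23/10)^2 = 241/100

241/100


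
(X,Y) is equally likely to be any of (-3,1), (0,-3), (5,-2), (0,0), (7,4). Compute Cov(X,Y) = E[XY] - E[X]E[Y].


E[X]=9/5, E[Y]=0, E[XY]=3
Cov(X,Y) = E[XY] - E[X]E[Y] = 3 - 9/5*0 = 3

3


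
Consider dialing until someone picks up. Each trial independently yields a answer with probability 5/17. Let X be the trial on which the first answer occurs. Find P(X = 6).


P(X=6) = (1-p)^5 * p = (12/17)^5 * 5/17
= 248832/1419857 * 5/17 = 1244160/24137569

1244160/24137569


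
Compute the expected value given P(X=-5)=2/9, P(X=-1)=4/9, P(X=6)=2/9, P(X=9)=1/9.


E[X] = sum(x * P(x))
= -5*2/9 - 1*4/9 + 6*2/9 + 9*1/9
= 7/9

7/9


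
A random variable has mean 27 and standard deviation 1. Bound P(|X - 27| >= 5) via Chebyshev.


k = 5/1 = 5
Chebyshev: P(|X-mu| >= k*sigma) <= 1/k^2 = 1/5^2 = 1/25

1/25


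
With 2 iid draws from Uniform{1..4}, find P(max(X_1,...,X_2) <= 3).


P(max <= 3) = P(all X_i <= 3) = (P(X_1 <= 3))^2
= (3/4)^2 = 9/16

9/16


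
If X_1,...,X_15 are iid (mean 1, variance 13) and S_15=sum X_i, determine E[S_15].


E[S_n] = n*E[X_1] = 15*1 = 15

15


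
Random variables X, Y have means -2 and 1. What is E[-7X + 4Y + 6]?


E[-7X + 4Y + 6] = -7*E[X] + 4*E[Y] + 6
= (-7)*(-2) + (4)*(1) + (6)
= 14 + 4 + 6 = 24

24


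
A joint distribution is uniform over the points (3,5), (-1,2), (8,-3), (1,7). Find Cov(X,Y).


E[X]=11/4, E[Y]=11/4, E[XY]=-1
Cov(X,Y) = E[XY] - E[X]E[Y] = -1 - 11/4*11/4 = -137/16

-137/16


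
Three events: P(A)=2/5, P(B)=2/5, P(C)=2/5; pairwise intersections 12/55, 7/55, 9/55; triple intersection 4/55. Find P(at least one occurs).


P(A∪B∪C) = P(A)+P(B)+P(C) - P(AB)-P(AC)-P(BC) + P(ABC)
= 2/5+2/5+2/5 - 12/55-7/55-9/55 + 4/55
= 42/55

42/55


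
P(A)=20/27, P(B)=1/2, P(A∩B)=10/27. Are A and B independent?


P(A)*P(B) = 20/27*1/2 = 10/27
P(A∩B) = 10/27, which equals P(A)P(B), so independent

Yes, A and B are independent


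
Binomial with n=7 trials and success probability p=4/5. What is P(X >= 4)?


P(X>=4) = P(X=4) + P(X=5) + P(X=6) + P(X=7)
= 1792/15625 + 21504/78125 + 28672/78125 + 16384/78125
= 15104/15625

15104/15625


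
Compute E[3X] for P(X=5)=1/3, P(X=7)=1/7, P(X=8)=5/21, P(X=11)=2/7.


E[3X] = sum(g(x)*P(x))
= 15*1/3 + 21*1/7 + 24*5/21 + 33*2/7
= 162/7

162/7


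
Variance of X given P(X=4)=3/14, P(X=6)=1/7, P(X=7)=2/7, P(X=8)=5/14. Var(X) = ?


E[X] = 46/7, E[X^2] = 318/7
Var(X) = E[X^2] - (E[X])^2 = 318/7 - (46/7)^2 = 110/49

110/49


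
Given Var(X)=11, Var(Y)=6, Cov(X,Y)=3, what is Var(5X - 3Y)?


Var(5X - 3Y) = 5^2*Var(X) + (-3)^2*Var(Y) + 2*5*(-3)*Cov(X,Y)
= 25*11 + 9*6 - 30*3
= 275 + 54 - 90 = 239

239


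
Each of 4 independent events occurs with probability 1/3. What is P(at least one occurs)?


P(at least one) = 1 - P(none)
P(none) = (1 - 1/3)^4 = (2/3)^4 = 16/81
P(at least one) = 1 - 16/81 = 65/81

65/81


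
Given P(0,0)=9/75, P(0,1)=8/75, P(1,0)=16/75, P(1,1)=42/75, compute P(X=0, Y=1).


Read from table: P(X=0, Y=1) = 8/75

8/75


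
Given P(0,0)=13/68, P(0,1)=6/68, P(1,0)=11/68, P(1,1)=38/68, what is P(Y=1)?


P(Y=1) = P(0,1)+P(1,1) = 6/68 + 38/68 = 44/68 = 11/17

11/17


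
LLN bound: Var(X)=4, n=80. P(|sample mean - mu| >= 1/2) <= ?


Var(Xbar) = Var(X)/n = 4/80
Chebyshev: P(|Xbar-mu| >= 1/2) <= Var(Xbar)/(1/2)^2 = (1/20)/(1/4) = 1/5

1/5


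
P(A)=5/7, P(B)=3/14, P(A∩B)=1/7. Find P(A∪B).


P(A∪B) = P(A) + P(B) - P(A∩B)
= 5/7 + 3/14 - 1/7 = 11/14

11/14


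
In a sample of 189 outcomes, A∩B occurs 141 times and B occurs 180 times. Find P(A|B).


P(A|B) = P(A∩B)/P(B) = (141/189)/(180/189) = 141/180 = 47/60

47/60


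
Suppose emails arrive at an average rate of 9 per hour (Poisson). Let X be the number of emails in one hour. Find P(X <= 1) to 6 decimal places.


P(X<=1) = e^(-9)*9^0/0! + e^(-9)*9^1/1!
≈ 0.0001234098 + 0.0011106882
= 0.0012340980
≈ 0.001234

0.001234


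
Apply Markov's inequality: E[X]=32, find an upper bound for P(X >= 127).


Markov: P(X >= a) <= E[X]/a
P(X >= 127) <= 32/127

32/127


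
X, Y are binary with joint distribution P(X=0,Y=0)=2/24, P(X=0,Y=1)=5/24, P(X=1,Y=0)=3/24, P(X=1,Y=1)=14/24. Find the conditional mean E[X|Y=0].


P(Y=0) = 5/24
E[X|Y=0] = (0*2 + 1*3)/5 = 3/5

3/5


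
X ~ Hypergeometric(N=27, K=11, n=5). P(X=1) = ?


P(X=1) = C(11,1)*C(16,4) / C(27,5)
= 11*1820 / 80730
= 20020/80730 = 154/621

154/621


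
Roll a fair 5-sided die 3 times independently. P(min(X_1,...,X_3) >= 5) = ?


P(min >= 5) = P(all X_i >= 5) = (P(X_1 >= 5))^3
= (1/5)^3 = 1/125

1/125


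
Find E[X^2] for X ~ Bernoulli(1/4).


For Bernoulli: X in {0,1}
E[X^2] = 0^2*(1-1/4) + 1^2*1/4 = 1/4

1/4


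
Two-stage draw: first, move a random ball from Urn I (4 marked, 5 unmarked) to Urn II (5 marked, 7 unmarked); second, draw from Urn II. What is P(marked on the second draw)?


P(transfer marked) = 4/9; P(transfer unmarked) = 5/9
If marked transferred: Urn II has 6 marked of 13, so P(marked|marked moved) = 6/13
If unmarked transferred: Urn II has 5 marked of 13, so P(marked|unmarked moved) = 5/13
By total probability: P(marked) = 4/9*6/13 + 5/9*5/13 = 49/117

49/117


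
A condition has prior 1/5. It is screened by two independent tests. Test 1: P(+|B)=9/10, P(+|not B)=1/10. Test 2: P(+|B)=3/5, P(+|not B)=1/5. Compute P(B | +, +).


After test 1: P(+) = 9/10*1/5 + 1/10*4/5 = 13/50
P(B|+) = (9/50)/(13/50) = 9/13
After test 2 (use post1 as new prior): P(+) = 3/5*9/13 + 1/5*4/13 = 31/65
P(B|+,+) = (27/65)/(31/65) = 27/31

27/31


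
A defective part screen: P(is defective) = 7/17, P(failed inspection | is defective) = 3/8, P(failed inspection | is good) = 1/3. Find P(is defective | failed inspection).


P(A) = P(A|B)P(B) + P(A|B')P(B') = 3/8*7/17 + 1/3*10/17 = 143/408
P(B|A) = P(A|B)P(B)/P(A) = (21/136)/(143/408) = 63/143

63/143


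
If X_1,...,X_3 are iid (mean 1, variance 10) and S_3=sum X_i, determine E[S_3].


E[S_n] = n*E[X_1] = 3*1 = 3

3


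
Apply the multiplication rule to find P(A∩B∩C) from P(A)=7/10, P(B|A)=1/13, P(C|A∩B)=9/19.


P(A∩B∩C) = P(A) * P(B|A) * P(C|A∩B)
= 7/10 * 1/13 * 9/19
= 7/130 * 9/19 = 63/2470

63/2470


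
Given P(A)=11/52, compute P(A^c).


P(A') = 1 - P(A) = 1 - 11/52 = 41/52

41/52


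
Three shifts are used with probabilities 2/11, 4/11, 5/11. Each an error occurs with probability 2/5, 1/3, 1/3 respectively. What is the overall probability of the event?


P(A) = P(A|B1)P(B1) + P(A|B2)P(B2) + P(A|B3)P(B3)
= 2/5*2/11 + 1/3*4/11 + 1/3*5/11
= 4/55 + 4/33 + 5/33 = 19/55

19/55


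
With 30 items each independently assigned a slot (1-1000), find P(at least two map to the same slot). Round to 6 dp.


P(all different) = prod((1000-i)/1000 for i=0..29) = 0.644461
P(at least one match) = 1 - 0.644461 = 0.355539

0.355539


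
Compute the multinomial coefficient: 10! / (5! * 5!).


10! = 3628800
Denominator: 5!=120 * 5!=120
Coefficient = 3628800 / 14400 = 252

252


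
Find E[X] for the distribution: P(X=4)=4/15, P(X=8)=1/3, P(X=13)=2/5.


E[X] = sum(x * P(x))
= 4*4/15 + 8*1/3 + 13*2/5
= 134/15

134/15


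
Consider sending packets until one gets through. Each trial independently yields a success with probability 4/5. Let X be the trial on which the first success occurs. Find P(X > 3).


P(X > 3) = P(first 3 trials all fail) = (1-p)^3 = (1/5)^3 = 1/125

1/125


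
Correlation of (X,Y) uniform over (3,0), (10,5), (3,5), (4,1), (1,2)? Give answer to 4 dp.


Cov(X,Y) = 3.2800, Var(X) = 9.3600, Var(Y) = 4.2400
rho = Cov/(sqrt(VarX)*sqrt(VarY)) = 0.5207

0.5207


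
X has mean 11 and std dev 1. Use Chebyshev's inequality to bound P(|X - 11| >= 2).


k = 2/1 = 2
Chebyshev: P(|X-mu| >= k*sigma) <= 1/k^2 = 1/2^2 = 1/4

1/4


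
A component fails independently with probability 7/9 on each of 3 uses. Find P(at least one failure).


P(at least one) = 1 - P(none)
P(none) = (1 - 7/9)^3 = (2/9)^3 = 8/729
P(at least one) = 1 - 8/729 = 721/729

721/729


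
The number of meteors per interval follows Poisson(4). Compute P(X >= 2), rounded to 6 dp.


P(X>=2) = 1 - P(X<=1) = 1 - (e^(-4)*4^0/0! + e^(-4)*4^1/1!)
≈ 1 - (0.0183156389 + 0.0732625556)
= 1 - 0.0915781945 = 0.9084218055
≈ 0.908422

0.908422


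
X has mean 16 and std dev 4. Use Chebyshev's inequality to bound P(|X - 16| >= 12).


k = 12/4 = 3
Chebyshev: P(|X-mu| >= k*sigma) <= 1/k^2 = 1/3^2 = 1/9

1/9


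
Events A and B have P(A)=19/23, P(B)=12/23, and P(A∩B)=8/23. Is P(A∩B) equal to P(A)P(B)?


P(A)*P(B) = 19/23*12/23 = 228/529
P(A∩B) = 8/23 != 228/529, so not independent

No, A and B are not independent


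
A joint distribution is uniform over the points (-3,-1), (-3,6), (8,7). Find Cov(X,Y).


E[X]=2/3, E[Y]=4, E[XY]=41/3
Cov(X,Y) = E[XY] - E[X]E[Y] = 41/3 - 2/3*4 = 11

11


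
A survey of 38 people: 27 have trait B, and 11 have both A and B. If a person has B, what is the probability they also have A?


P(A|B) = P(A∩B)/P(B) = (11/38)/(27/38) = 11/27

11/27


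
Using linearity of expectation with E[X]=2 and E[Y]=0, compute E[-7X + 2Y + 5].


E[-7X + 2Y + 5] = -7*E[X] + 2*E[Y] + 5
= (-7)*(2) + (2)*(0) + (5)
= -14 + 0 + 5 = -9

-9


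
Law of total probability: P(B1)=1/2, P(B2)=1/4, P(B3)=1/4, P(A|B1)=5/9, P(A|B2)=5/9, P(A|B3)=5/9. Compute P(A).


P(A) = P(A|B1)P(B1) + P(A|B2)P(B2) + P(A|B3)P(B3)
= 5/9*1/2 + 5/9*1/4 + 5/9*1/4
= 5/18 + 5/36 + 5/36 = 5/9

5/9


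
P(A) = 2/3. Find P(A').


P(A') = 1 - P(A) = 1 - 2/3 = 1/3

1/3


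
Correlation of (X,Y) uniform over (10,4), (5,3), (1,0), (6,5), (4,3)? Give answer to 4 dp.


Cov(X,Y) = 3.8000, Var(X) = 8.5600, Var(Y) = 2.8000
rho = Cov/(sqrt(VarX)*sqrt(VarY)) = 0.7762

0.7762


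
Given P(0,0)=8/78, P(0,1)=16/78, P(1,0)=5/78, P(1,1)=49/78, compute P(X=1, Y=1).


Read from table: P(X=1, Y=1) = 49/78

49/78


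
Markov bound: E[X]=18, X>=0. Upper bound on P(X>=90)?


Markov: P(X >= a) <= E[X]/a
P(X >= 90) <= 18/90 = 1/5

1/5


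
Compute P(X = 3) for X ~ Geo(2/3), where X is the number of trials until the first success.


P(X=3) = (1-p)^2 * p = (1/3)^2 * 2/3
= 1/9 * 2/3 = 2/27

2/27


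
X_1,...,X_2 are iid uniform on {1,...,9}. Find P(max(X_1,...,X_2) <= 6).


P(max <= 6) = P(all X_i <= 6) = (P(X_1 <= 6))^2
= (6/9)^2 = (2/3)^2 = 4/9

4/9


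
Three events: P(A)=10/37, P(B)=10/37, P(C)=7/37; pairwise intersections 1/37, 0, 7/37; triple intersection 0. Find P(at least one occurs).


P(A∪B∪C) = P(A)+P(B)+P(C) - P(AB)-P(AC)-P(BC) + P(ABC)
= 10/37+10/37+7/37 - 1/37-0-7/37 + 0
= 19/37

19/37


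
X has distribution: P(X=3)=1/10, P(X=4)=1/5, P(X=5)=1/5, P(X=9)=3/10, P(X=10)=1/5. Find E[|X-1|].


E[|X-1|] = sum(g(x)*P(x))
= 2*1/10 + 3*1/5 + 4*1/5 + 8*3/10 + 9*1/5
= 29/5

29/5


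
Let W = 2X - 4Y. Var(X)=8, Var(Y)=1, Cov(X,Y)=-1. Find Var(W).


Var(2X - 4Y) = 2^2*Var(X) + (-4)^2*Var(Y) + 2*2*(-4)*Cov(X,Y)
= 4*8 + 16*1 - 16*(-1)
= 32 + 16 + 16 = 64

64


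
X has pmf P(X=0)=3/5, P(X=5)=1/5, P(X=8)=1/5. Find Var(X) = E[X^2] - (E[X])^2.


E[X] = 13/5, E[X^2] = 89/5
Var(X) = E[X^2] - (E[X])^2 = 89/5 - (13/5)^2 = 276/25

276/25


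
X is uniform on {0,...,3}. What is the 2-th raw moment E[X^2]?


E[X^2] = (1/4) * sum(x^2 for x=0..3)
= 14/4 = 7/2

7/2


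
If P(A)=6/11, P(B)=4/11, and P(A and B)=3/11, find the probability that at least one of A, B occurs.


P(A∪B) = P(A) + P(B) - P(A∩B)
= 6/11 + 4/11 - 3/11 = 7/11

7/11


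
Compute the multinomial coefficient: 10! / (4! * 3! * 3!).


10! = 3628800
Denominator: 4!=24 * 3!=6 * 3!=6
Coefficient = 3628800 / 864 = 4200

4200


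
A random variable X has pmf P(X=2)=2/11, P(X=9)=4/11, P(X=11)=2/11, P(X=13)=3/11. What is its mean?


E[X] = sum(x * P(x))
= 2*2/11 + 9*4/11 + 11*2/11 + 13*3/11
= 101/11

101/11


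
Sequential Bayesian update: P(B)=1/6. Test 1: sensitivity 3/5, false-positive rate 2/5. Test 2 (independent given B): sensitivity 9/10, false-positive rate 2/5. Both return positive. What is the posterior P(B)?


After test 1: P(+) = 3/5*1/6 + 2/5*5/6 = 13/30
P(B|+) = (1/10)/(13/30) = 3/13
After test 2 (use post1 as new prior): P(+) = 9/10*3/13 + 2/5*10/13 = 67/130
P(B|+,+) = (27/130)/(67/130) = 27/67

27/67


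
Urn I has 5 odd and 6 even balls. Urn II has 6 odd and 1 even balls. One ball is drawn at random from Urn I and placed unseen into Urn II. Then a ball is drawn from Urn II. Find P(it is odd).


P(transfer odd) = 5/11; P(transfer even) = 6/11
If odd transferred: Urn II has 7 odd of 8, so P(odd|odd moved) = 7/8
If even transferred: Urn II has 6 odd of 8, so P(odd|even moved) = 3/4
By total probability: P(odd) = 5/11*7/8 + 6/11*3/4 = 71/88

71/88


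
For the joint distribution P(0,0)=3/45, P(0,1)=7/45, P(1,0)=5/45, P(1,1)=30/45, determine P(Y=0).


P(Y=0) = P(0,0)+P(1,0) = 3/45 + 5/45 = 8/45

8/45


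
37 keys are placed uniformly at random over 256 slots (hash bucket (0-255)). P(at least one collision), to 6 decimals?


P(all different) = prod((256-i)/256 for i=0..36) = 0.064904
P(at least one match) = 1 - 0.064904 = 0.935096

0.935096


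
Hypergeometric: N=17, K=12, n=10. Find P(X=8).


P(X=8) = C(12,8)*C(5,2) / C(17,10)
= 495*10 / 19448
= 4950/19448 = 225/884

225/884


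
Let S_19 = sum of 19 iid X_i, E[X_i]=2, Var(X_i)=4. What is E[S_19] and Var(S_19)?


E[S_n] = n*mu = 19*2 = 38
Var(S_n) = n*sigma^2 = 19*4 = 76

E[S_19]=38, Var(S_19)=76


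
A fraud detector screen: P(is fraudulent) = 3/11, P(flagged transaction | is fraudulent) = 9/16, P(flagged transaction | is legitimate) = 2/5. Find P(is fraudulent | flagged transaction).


P(A) = P(A|B)P(B) + P(A|B')P(B') = 9/16*3/11 + 2/5*8/11 = 391/880
P(B|A) = P(A|B)P(B)/P(A) = (27/176)/(391/880) = 135/391

135/391


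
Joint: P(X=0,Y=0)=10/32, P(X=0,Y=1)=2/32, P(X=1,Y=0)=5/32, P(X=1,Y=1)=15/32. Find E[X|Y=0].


P(Y=0) = 15/32
E[X|Y=0] = (0*10 + 1*5)/15 = 5/15 = 1/3

1/3


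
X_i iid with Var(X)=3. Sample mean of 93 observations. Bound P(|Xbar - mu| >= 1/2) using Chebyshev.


Var(Xbar) = Var(X)/n = 3/93
Chebyshev: P(|Xbar-mu| >= 1/2) <= Var(Xbar)/(1/2)^2 = (1/31)/(1/4) = 4/31

4/31


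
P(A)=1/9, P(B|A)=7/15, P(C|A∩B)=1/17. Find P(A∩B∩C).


P(A∩B∩C) = P(A) * P(B|A) * P(C|A∩B)
= 1/9 * 7/15 * 1/17
= 7/135 * 1/17 = 7/2295

7/2295


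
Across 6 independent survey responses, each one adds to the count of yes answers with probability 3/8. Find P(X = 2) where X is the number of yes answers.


P(X=2) = C(6,2) * p^2 * (1-p)^4
= 15 * 9/64 * 625/4096
= 84375/262144

84375/262144


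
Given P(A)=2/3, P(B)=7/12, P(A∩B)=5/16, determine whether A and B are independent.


P(A)*P(B) = 2/3*7/12 = 7/18
P(A∩B) = 5/16 != 7/18, so not independent

No, A and B are not independent


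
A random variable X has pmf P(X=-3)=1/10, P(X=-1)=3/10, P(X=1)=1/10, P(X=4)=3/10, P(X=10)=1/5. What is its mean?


E[X] = sum(x * P(x))
= -3*1/10 - 1*3/10 + 1*1/10 + 4*3/10 + 10*1/5
= 27/10

27/10


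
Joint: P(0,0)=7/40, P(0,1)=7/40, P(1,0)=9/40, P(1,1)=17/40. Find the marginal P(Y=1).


P(Y=1) = P(0,1)+P(1,1) = 7/40 + 17/40 = 24/40 = 3/5

3/5


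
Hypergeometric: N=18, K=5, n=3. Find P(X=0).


P(X=0) = C(5,0)*C(13,3) / C(18,3)
= 1*286 / 816
= 286/816 = 143/408

143/408


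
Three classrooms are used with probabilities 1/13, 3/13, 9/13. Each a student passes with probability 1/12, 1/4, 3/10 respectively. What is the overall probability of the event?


P(A) = P(A|B1)P(B1) + P(A|B2)P(B2) + P(A|B3)P(B3)
= 1/12*1/13 + 1/4*3/13 + 3/10*9/13
= 1/156 + 3/52 + 27/130 = 53/195

53/195


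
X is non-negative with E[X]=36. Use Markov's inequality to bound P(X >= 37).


Markov: P(X >= a) <= E[X]/a
P(X >= 37) <= 36/37

36/37


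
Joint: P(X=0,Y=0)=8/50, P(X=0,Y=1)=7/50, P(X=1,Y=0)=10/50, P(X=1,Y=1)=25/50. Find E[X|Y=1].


P(Y=1) = 32/50
E[X|Y=1] = (0*7 + 1*25)/32 = 25/32

25/32


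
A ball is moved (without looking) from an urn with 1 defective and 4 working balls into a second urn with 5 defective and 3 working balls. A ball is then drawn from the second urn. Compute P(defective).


P(transfer defective) = 1/5; P(transfer working) = 4/5
If defective transferred: Urn II has 6 defective of 9, so P(defective|defective moved) = 2/3
If working transferred: Urn II has 5 defective of 9, so P(defective|working moved) = 5/9
By total probability: P(defective) = 1/5*2/3 + 4/5*5/9 = 26/45

26/45


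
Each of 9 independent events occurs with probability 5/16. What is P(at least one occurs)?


P(at least one) = 1 - P(none)
P(none) = (1 - 5/16)^9 = (11/16)^9 = 2357947691/68719476736
P(at least one) = 1 - 2357947691/68719476736 = 66361529045/68719476736

66361529045/68719476736


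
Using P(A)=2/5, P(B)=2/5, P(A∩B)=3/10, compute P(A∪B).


P(A∪B) = P(A) + P(B) - P(A∩B)
= 2/5 + 2/5 - 3/10 = 1/2

1/2


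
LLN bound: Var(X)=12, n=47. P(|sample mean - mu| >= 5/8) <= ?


Var(Xbar) = Var(X)/n = 12/47
Chebyshev: P(|Xbar-mu| >= 5/8) <= Var(Xbar)/(5/8)^2 = (12/47)/(25/64) = 768/1175

768/1175


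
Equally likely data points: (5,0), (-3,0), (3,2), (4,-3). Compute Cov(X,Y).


E[X]=9/4, E[Y]=-1/4, E[XY]=-3/2
Cov(X,Y) = E[XY] - E[X]E[Y] = -3/2 - 9/4*-1/4 = -15/16

-15/16


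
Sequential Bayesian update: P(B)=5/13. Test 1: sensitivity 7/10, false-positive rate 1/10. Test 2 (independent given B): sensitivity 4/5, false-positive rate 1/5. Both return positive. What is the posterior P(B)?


After test 1: P(+) = 7/10*5/13 + 1/10*8/13 = 43/130
P(B|+) = (7/26)/(43/130) = 35/43
After test 2 (use post1 as new prior): P(+) = 4/5*35/43 + 1/5*8/43 = 148/215
P(B|+,+) = (28/43)/(148/215) = 35/37

35/37


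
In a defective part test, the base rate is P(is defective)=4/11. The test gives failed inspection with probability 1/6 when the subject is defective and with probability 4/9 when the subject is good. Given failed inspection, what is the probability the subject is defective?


P(A) = P(A|B)P(B) + P(A|B')P(B') = 1/6*4/11 + 4/9*7/11 = 34/99
P(B|A) = P(A|B)P(B)/P(A) = (2/33)/(34/99) = 3/17

3/17


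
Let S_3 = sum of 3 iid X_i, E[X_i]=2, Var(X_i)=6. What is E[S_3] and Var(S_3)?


E[S_n] = n*mu = 3*2 = 6
Var(S_n) = n*sigma^2 = 3*6 = 18

E[S_3]=6, Var(S_3)=18


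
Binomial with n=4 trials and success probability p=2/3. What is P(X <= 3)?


P(X<=3) = P(X=0) + P(X=1) + P(X=2) + P(X=3)
= 1/81 + 8/81 + 8/27 + 32/81
= 65/81

65/81


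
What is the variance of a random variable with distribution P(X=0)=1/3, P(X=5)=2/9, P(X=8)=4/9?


E[X] = 14/3, E[X^2] = 34
Var(X) = E[X^2] - (E[X])^2 = 34 - (14/3)^2 = 110/9

110/9


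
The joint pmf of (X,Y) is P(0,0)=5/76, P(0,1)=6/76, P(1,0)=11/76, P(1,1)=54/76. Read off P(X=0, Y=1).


Read from table: P(X=0, Y=1) = 6/76 = 3/38

3/38


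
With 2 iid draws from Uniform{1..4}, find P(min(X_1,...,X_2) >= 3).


P(min >= 3) = P(all X_i >= 3) = (P(X_1 >= 3))^2
= (2/4)^2 = (1/2)^2 = 1/4

1/4


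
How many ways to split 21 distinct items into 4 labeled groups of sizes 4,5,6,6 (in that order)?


21! = 51090942171709440000
Denominator: 4!=24 * 5!=120 * 6!=720 * 6!=720
Coefficient = 51090942171709440000 / 1492992000 = 34220506320

34220506320


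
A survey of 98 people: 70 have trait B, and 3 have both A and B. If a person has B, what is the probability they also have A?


P(A|B) = P(A∩B)/P(B) = (3/98)/(70/98) = 3/70

3/70


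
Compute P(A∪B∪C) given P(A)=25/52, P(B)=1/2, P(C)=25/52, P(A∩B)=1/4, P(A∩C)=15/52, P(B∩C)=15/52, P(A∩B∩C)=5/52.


P(A∪B∪C) = P(A)+P(B)+P(C) - P(AB)-P(AC)-P(BC) + P(ABC)
= 25/52+1/2+25/52 - 1/4-15/52-15/52 + 5/52
= 19/26

19/26


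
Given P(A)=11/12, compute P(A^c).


P(A') = 1 - P(A) = 1 - 11/12 = 1/12

1/12


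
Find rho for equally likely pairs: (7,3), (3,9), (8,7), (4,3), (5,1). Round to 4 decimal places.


Cov(X,Y) = -0.6400, Var(X) = 3.4400, Var(Y) = 8.6400
rho = Cov/(sqrt(VarX)*sqrt(VarY)) = -0.1174

-0.1174


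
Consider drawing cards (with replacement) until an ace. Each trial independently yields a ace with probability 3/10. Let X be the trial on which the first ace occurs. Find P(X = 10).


P(X=10) = (1-p)^9 * p = (7/10)^9 * 3/10
= 40353607/1000000000 * 3/10 = 121060821/10000000000

121060821/10000000000


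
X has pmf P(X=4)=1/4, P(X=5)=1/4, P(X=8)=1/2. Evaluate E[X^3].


E[X^3] = sum(x^3 * P(x))
= 64*1/4 + 125*1/4 + 512*1/2
= 1213/4

1213/4


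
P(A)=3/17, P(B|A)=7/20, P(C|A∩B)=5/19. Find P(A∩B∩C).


P(A∩B∩C) = P(A) * P(B|A) * P(C|A∩B)
= 3/17 * 7/20 * 5/19
= 21/340 * 5/19 = 21/1292

21/1292


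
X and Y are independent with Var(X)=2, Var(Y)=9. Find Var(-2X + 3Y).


Independence => Cov(X,Y)=0
Var(-2X + 3Y) = (-2)^2*Var(X) + 3^2*Var(Y)
= 4*2 + 9*9 = 89

89


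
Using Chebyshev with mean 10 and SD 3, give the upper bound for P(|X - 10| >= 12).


k = 12/3 = 4
Chebyshev: P(|X-mu| >= k*sigma) <= 1/k^2 = 1/4^2 = 1/16

1/16


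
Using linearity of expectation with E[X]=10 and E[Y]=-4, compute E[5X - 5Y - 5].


E[5X - 5Y - 5] = 5*E[X] - 5*E[Y] - 5
= (5)*(10) + (-5)*(-4) + (-5)
= 50 + 20 - 5 = 65

65


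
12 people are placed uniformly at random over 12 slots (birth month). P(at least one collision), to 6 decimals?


P(all different) = prod((12-i)/12 for i=0..11) = 0.000054
P(at least one match) = 1 - 0.000054 = 0.999946

0.999946


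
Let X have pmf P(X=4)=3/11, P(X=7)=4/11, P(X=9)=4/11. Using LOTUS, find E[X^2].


E[X^2] = sum(g(x)*P(x))
= 16*3/11 + 49*4/11 + 81*4/11
= 568/11

568/11


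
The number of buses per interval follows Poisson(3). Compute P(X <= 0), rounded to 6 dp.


P(X<=0) = e^(-3)*3^0/0!
≈ 0.0497870684
≈ 0.049787

0.049787


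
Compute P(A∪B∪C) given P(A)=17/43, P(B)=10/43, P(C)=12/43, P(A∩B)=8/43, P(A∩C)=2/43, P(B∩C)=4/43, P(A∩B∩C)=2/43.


P(A∪B∪C) = P(A)+P(B)+P(C) - P(AB)-P(AC)-P(BC) + P(ABC)
= 17/43+10/43+12/43 - 8/43-2/43-4/43 + 2/43
= 27/43

27/43


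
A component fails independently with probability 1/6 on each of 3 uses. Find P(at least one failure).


P(at least one) = 1 - P(none)
P(none) = (1 - 1/6)^3 = (5/6)^3 = 125/216
P(at least one) = 1 - 125/216 = 91/216

91/216


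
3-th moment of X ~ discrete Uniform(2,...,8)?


E[X^3] = (1/7) * sum(x^3 for x=2..8)
= 1295/7 = 185

185


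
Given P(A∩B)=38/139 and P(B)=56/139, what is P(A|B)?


P(A|B) = P(A∩B)/P(B) = (38/139)/(56/139) = 38/56 = 19/28

19/28


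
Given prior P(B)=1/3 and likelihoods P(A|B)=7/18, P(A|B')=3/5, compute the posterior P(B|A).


P(A) = P(A|B)P(B) + P(A|B')P(B') = 7/18*1/3 + 3/5*2/3 = 143/270
P(B|A) = P(A|B)P(B)/P(A) = (7/54)/(143/270) = 35/143

35/143


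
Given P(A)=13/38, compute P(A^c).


P(A') = 1 - P(A) = 1 - 13/38 = 25/38

25/38


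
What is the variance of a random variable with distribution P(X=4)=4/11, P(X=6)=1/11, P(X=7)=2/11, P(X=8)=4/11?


E[X] = 68/11, E[X^2] = 454/11
Var(X) = E[X^2] - (E[X])^2 = 454/11 - (68/11)^2 = 370/121

370/121


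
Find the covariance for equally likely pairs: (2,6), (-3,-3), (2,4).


E[X]=1/3, E[Y]=7/3, E[XY]=29/3
Cov(X,Y) = E[XY] - E[X]E[Y] = 29/3 - 1/3*7/3 = 80/9

80/9


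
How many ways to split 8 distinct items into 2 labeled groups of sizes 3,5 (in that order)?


8! = 40320
Denominator: 3!=6 * 5!=120
Coefficient = 40320 / 720 = 56

56


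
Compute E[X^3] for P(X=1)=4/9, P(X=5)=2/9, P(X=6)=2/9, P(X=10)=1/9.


E[X^3] = sum(g(x)*P(x))
= 1*4/9 + 125*2/9 + 216*2/9 + 1000*1/9
= 562/3

562/3


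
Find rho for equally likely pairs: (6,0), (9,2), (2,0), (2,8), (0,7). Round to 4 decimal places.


Cov(X,Y) = -6.1200, Var(X) = 10.5600, Var(Y) = 11.8400
rho = Cov/(sqrt(VarX)*sqrt(VarY)) = -0.5473

-0.5473


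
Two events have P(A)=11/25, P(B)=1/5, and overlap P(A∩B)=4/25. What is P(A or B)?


P(A∪B) = P(A) + P(B) - P(A∩B)
= 11/25 + 1/5 - 4/25 = 12/25

12/25


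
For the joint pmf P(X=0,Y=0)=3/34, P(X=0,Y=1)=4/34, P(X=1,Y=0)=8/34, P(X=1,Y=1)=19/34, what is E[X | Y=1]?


P(Y=1) = 23/34
E[X|Y=1] = (0*4 + 1*19)/23 = 19/23

19/23


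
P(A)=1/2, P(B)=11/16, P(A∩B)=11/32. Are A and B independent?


P(A)*P(B) = 1/2*11/16 = 11/32
P(A∩B) = 11/32, which equals P(A)P(B), so independent

Yes, A and B are independent


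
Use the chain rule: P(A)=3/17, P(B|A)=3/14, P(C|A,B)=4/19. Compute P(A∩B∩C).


P(A∩B∩C) = P(A) * P(B|A) * P(C|A∩B)
= 3/17 * 3/14 * 4/19
= 9/238 * 4/19 = 18/2261

18/2261


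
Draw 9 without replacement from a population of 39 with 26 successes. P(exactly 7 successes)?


P(X=7) = C(26,7)*C(13,2) / C(39,9)
= 657800*78 / 211915132
= 51308400/211915132 = 89700/370481

89700/370481


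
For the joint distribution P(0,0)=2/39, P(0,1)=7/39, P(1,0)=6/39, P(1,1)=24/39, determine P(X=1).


P(X=1) = P(1,0)+P(1,1) = 6/39 + 24/39 = 30/39 = 10/13

10/13


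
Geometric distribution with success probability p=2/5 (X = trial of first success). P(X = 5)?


P(X=5) = (1-p)^4 * p = (3/5)^4 * 2/5
= 81/625 * 2/5 = 162/3125

162/3125


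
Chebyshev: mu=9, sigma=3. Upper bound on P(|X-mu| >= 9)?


k = 9/3 = 3
Chebyshev: P(|X-mu| >= k*sigma) <= 1/k^2 = 1/3^2 = 1/9

1/9


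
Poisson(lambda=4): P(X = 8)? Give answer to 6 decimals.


P(X=8) = e^(-4) * 4^8 / 8!
≈ 0.01831563889 * 65536 / 40320
≈ 0.029770

0.029770


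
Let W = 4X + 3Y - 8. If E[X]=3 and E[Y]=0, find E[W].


E[4X + 3Y - 8] = 4*E[X] + 3*E[Y] - 8
= (4)*(3) + (3)*(0) + (-8)
= 12 + 0 - 8 = 4

4


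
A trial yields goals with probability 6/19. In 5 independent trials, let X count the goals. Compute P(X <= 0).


P(X<=0) = P(X=0)
= 371293/2476099
= 371293/2476099

371293/2476099


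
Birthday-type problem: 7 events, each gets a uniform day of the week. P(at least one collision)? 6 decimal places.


P(all different) = prod((7-i)/7 for i=0..6) = 0.006120
P(at least one match) = 1 - 0.006120 = 0.993880

0.993880


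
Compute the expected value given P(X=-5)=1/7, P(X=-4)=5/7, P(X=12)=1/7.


E[X] = sum(x * P(x))
= -5*1/7 - 4*5/7 + 12*1/7
= -13/7

-13/7


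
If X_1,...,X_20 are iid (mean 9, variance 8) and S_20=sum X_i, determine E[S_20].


E[S_n] = n*E[X_1] = 20*9 = 180

180


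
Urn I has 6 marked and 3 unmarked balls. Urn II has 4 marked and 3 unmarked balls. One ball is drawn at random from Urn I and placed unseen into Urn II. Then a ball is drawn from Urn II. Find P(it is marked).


P(transfer marked) = 6/9 = 2/3; P(transfer unmarked) = 1/3
If marked transferred: Urn II has 5 marked of 8, so P(marked|marked moved) = 5/8
If unmarked transferred: Urn II has 4 marked of 8, so P(marked|unmarked moved) = 1/2
By total probability: P(marked) = 2/3*5/8 + 1/3*1/2 = 7/12

7/12


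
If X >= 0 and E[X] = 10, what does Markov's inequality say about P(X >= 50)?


Markov: P(X >= a) <= E[X]/a
P(X >= 50) <= 10/50 = 1/5

1/5


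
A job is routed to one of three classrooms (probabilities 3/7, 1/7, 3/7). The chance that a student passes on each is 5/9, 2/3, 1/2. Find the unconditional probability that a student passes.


P(A) = P(A|B1)P(B1) + P(A|B2)P(B2) + P(A|B3)P(B3)
= 5/9*3/7 + 2/3*1/7 + 1/2*3/7
= 5/21 + 2/21 + 3/14 = 23/42

23/42


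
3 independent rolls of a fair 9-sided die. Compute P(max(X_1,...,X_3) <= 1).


P(max <= 1) = P(all X_i <= 1) = (P(X_1 <= 1))^3
= (1/9)^3 = 1/729

1/729


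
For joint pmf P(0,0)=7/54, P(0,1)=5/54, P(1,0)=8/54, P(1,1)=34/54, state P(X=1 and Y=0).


Read from table: P(X=1, Y=0) = 8/54 = 4/27

4/27


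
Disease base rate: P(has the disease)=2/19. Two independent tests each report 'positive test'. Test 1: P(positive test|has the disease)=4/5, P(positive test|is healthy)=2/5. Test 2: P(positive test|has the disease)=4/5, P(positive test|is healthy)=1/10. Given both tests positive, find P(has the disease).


After test 1: P(+) = 4/5*2/19 + 2/5*17/19 = 42/95
P(B|+) = (8/95)/(42/95) = 4/21
After test 2 (use post1 as new prior): P(+) = 4/5*4/21 + 1/10*17/21 = 7/30
P(B|+,+) = (16/105)/(7/30) = 32/49

32/49


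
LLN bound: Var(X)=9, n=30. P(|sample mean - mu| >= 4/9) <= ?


Var(Xbar) = Var(X)/n = 9/30
Chebyshev: P(|Xbar-mu| >= 4/9) <= Var(Xbar)/(4/9)^2 = (3/10)/(16/81) = 243/160
Bound exceeds 1, so trivial bound: 1

1


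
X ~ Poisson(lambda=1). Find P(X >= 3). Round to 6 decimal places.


P(X>=3) = 1 - P(X<=2) = 1 - (e^(-1)*1^0/0! + e^(-1)*1^1/1! + e^(-1)*1^2/2!)
≈ 1 - (0.3678794412 + 0.3678794412 + 0.1839397206)
= 1 - 0.9196986030 = 0.0803013970
≈ 0.080301

0.080301


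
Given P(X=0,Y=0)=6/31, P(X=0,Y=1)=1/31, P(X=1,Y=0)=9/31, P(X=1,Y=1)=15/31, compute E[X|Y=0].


P(Y=0) = 15/31
E[X|Y=0] = (0*6 + 1*9)/15 = 9/15 = 3/5

3/5


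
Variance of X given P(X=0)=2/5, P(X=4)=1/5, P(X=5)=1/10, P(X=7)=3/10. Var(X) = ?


E[X] = 17/5, E[X^2] = 102/5
Var(X) = E[X^2] - (E[X])^2 = 102/5 - (17/5)^2 = 221/25

221/25


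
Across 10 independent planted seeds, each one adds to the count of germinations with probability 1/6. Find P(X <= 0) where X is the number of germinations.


P(X<=0) = P(X=0)
= 9765625/60466176
= 9765625/60466176

9765625/60466176


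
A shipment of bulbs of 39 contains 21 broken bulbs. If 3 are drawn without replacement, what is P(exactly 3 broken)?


P(X=3) = C(21,3)*C(18,0) / C(39,3)
= 1330*1 / 9139
= 1330/9139 = 70/481

70/481


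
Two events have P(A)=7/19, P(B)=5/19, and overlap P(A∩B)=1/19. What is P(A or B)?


P(A∪B) = P(A) + P(B) - P(A∩B)
= 7/19 + 5/19 - 1/19 = 11/19

11/19
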